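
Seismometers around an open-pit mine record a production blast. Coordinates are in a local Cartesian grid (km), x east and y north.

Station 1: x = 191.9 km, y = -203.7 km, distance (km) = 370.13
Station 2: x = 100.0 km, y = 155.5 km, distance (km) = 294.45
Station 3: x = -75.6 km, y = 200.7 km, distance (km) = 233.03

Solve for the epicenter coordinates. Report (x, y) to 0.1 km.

Circle about each station: (x − 191.9)² + (y + 203.7)² = 370.13²; (x − 100.0)² + (y − 155.5)² = 294.45²; (x + 75.6)² + (y − 200.7)² = 233.03².
Subtracting the Station 1 equation from the Station 2 and Station 3 equations removes the quadratic terms:
-183.8 x + 718.4 y = 6156.36
-535.0 x + 808.8 y = 50369.79
Solving the 2×2 system: x ≈ -132.4, y ≈ -25.3 km.
Check against Station 1 (with the unrounded x, y): √((x − 191.9)²+(y + 203.7)²) = 370.13 ≈ 370.13 km. ✓

(-132.4, -25.3)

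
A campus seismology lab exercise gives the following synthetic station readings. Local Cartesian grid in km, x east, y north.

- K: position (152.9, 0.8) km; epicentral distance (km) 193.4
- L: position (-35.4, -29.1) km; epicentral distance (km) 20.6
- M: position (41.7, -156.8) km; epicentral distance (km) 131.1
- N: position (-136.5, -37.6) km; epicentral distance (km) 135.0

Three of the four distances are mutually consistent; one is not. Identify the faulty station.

N

Solve using three stations at a time. Using K, L, M (subtract circle equations pairwise → linear system) gives (x, y) ≈ (-33.8, -49.6).
Distances from that point to each station vs reported:
  K: calculated 193.4 vs reported 193.4 → residual 0.0 km
  L: calculated 20.6 vs reported 20.6 → residual 0.0 km
  M: calculated 131.1 vs reported 131.1 → residual 0.0 km
  N: calculated 103.4 vs reported 135.0 → residual 31.6 km
K, L, M are mutually consistent (residuals ≈ 0); N is off by 31.6 km.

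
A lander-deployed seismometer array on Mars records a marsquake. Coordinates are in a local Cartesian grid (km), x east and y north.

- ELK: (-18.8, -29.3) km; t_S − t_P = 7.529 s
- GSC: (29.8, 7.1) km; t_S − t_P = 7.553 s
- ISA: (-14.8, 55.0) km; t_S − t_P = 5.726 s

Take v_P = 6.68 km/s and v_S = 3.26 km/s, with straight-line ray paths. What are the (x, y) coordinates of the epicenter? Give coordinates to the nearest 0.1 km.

-16.9 km east, 18.6 km north

Distance from S−P lag: d = Δt · v_P v_S / (v_P − v_S) = Δt · (6.68·3.26)/(6.68−3.26) ≈ 6.3675·Δt.
So d_ELK = 47.94, d_GSC = 48.09, d_ISA = 36.46 km.
Circle about each station: (x + 18.8)² + (y + 29.3)² = 47.94²; (x − 29.8)² + (y − 7.1)² = 48.09²; (x + 14.8)² + (y − 55.0)² = 36.46².
Subtracting the ELK equation from the GSC and ISA equations removes the quadratic terms:
97.2 x + 72.8 y = -287.88
8.0 x + 168.6 y = 3001.02
Solving the 2×2 system: x ≈ -16.9, y ≈ 18.6 km.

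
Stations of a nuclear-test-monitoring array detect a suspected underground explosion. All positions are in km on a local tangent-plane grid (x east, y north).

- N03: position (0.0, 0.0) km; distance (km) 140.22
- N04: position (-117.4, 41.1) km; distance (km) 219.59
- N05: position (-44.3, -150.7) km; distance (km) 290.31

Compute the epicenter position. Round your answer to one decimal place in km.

(92.6, 105.3)

Circle about each station: x² + y² = 140.22²; (x + 117.4)² + (y − 41.1)² = 219.59²; (x + 44.3)² + (y + 150.7)² = 290.31².
Subtracting the N03 equation from the N04 and N05 equations removes the quadratic terms:
-234.8 x + 82.2 y = -13086.15
-88.6 x − 301.4 y = -39945.27
Solving the 2×2 system: x ≈ 92.6, y ≈ 105.3 km.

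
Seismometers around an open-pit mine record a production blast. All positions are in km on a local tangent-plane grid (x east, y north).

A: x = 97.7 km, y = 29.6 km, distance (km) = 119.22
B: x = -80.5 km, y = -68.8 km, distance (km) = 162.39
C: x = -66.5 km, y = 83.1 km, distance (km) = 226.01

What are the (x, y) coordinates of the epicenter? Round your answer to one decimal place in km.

Circle about each station: (x − 97.7)² + (y − 29.6)² = 119.22²; (x + 80.5)² + (y + 68.8)² = 162.39²; (x + 66.5)² + (y − 83.1)² = 226.01².
Subtracting the A equation from the B and C equations removes the quadratic terms:
-356.4 x − 196.8 y = -11364.86
-328.4 x + 107.0 y = -35960.70
Solving the 2×2 system: x ≈ 80.7, y ≈ -88.4 km.

80.7 km east, -88.4 km north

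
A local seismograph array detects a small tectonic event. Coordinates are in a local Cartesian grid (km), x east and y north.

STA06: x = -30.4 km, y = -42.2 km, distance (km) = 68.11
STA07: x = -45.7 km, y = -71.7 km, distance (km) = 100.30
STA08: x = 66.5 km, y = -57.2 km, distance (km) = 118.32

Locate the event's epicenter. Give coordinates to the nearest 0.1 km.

x ≈ -18.7 km, y ≈ 24.9 km

Circle about each station: (x + 30.4)² + (y + 42.2)² = 68.11²; (x + 45.7)² + (y + 71.7)² = 100.30²; (x − 66.5)² + (y + 57.2)² = 118.32².
Subtracting pairs of circle equations eliminates x²+y² and gives linear equations (the radical axes):
-30.6 x − 59.0 y = -896.74
193.8 x − 30.0 y = -4371.56
Solving the 2×2 system: x ≈ -18.7, y ≈ 24.9 km.
Check against STA06 (with the unrounded x, y): √((x + 30.4)²+(y + 42.2)²) = 68.11 ≈ 68.11 km. ✓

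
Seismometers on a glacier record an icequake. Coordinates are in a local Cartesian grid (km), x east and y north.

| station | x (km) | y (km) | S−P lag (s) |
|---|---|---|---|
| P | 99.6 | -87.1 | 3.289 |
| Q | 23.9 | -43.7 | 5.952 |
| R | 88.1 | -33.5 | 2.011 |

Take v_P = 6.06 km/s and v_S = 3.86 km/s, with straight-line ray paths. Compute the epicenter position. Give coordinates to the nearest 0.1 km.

Distance from S−P lag: d = Δt · v_P v_S / (v_P − v_S) = Δt · (6.06·3.86)/(6.06−3.86) ≈ 10.6325·Δt.
So d_P = 34.97, d_Q = 63.28, d_R = 21.38 km.
Circle about each station: (x − 99.6)² + (y + 87.1)² = 34.97²; (x − 23.9)² + (y + 43.7)² = 63.28²; (x − 88.1)² + (y + 33.5)² = 21.38².
Subtracting the P equation from the Q and R equations removes the quadratic terms:
-151.4 x + 86.8 y = -17807.13
-23.0 x + 107.2 y = -7856.91
Solving the 2×2 system: x ≈ 86.2, y ≈ -54.8 km.

x ≈ 86.2 km, y ≈ -54.8 km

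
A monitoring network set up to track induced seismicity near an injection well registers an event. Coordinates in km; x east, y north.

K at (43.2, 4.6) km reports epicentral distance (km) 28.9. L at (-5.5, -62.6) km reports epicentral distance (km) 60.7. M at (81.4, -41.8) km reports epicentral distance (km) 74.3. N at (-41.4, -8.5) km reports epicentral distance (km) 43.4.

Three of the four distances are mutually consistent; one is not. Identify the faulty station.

N

Solve using three stations at a time. Using K, L, M (subtract circle equations pairwise → linear system) gives (x, y) ≈ (16.3, -6.0).
Distances from that point to each station vs reported:
  K: calculated 28.9 vs reported 28.9 → residual 0.0 km
  L: calculated 60.7 vs reported 60.7 → residual 0.0 km
  M: calculated 74.3 vs reported 74.3 → residual 0.0 km
  N: calculated 57.8 vs reported 43.4 → residual 14.4 km
K, L, M are mutually consistent (residuals ≈ 0); N is off by 14.4 km.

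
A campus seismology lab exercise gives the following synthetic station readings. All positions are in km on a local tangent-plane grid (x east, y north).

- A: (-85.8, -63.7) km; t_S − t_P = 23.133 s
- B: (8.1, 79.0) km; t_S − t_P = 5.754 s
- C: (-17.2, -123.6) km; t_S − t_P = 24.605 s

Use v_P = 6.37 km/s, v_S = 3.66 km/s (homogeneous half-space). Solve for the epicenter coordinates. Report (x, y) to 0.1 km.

Distance from S−P lag: d = Δt · v_P v_S / (v_P − v_S) = Δt · (6.37·3.66)/(6.37−3.66) ≈ 8.6030·Δt.
So d_A = 199.01, d_B = 49.50, d_C = 211.68 km.
Circle about each station: (x + 85.8)² + (y + 63.7)² = 199.01²; (x − 8.1)² + (y − 79.0)² = 49.50²; (x + 17.2)² + (y + 123.6)² = 211.68².
Subtracting the A equation from the B and C equations removes the quadratic terms:
187.8 x + 285.4 y = 32042.01
137.2 x − 119.8 y = -1049.97
Solving the 2×2 system: x ≈ 57.4, y ≈ 74.5 km.

x ≈ 57.4 km, y ≈ 74.5 km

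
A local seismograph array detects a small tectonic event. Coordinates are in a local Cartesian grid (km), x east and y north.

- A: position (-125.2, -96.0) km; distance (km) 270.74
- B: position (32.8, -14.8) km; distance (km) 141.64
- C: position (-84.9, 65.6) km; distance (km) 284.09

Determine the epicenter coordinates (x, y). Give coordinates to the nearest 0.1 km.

Circle about each station: (x + 125.2)² + (y + 96.0)² = 270.74²; (x − 32.8)² + (y + 14.8)² = 141.64²; (x + 84.9)² + (y − 65.6)² = 284.09².
Subtracting the A equation from the B and C equations removes the quadratic terms:
316.0 x + 162.4 y = 29642.10
80.6 x + 323.2 y = -20786.65
Solving the 2×2 system: x ≈ 145.5, y ≈ -100.6 km.

145.5 km east, -100.6 km north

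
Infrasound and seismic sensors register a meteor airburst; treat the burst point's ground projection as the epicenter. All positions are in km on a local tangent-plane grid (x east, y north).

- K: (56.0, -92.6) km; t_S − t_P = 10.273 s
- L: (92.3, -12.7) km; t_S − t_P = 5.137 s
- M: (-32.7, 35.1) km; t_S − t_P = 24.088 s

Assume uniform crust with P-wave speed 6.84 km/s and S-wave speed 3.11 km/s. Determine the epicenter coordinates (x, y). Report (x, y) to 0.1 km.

(82.2, -40.2)

Distance from S−P lag: d = Δt · v_P v_S / (v_P − v_S) = Δt · (6.84·3.11)/(6.84−3.11) ≈ 5.7031·Δt.
So d_K = 58.59, d_L = 29.30, d_M = 137.38 km.
Circle about each station: (x − 56.0)² + (y + 92.6)² = 58.59²; (x − 92.3)² + (y + 12.7)² = 29.30²; (x + 32.7)² + (y − 35.1)² = 137.38².
Subtracting the K equation from the L and M equations removes the quadratic terms:
72.6 x + 159.8 y = -455.88
-177.4 x + 255.4 y = -24849.94
Solving the 2×2 system: x ≈ 82.2, y ≈ -40.2 km.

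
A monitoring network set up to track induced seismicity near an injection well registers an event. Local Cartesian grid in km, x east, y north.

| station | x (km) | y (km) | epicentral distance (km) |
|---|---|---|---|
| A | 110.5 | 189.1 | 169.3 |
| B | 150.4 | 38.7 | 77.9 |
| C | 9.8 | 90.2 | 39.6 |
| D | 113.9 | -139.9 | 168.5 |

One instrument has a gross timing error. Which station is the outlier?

C

Solve using three stations at a time. Using A, B, D (subtract circle equations pairwise → linear system) gives (x, y) ≈ (73.9, 23.8).
Distances from that point to each station vs reported:
  A: calculated 169.3 vs reported 169.3 → residual 0.0 km
  B: calculated 77.9 vs reported 77.9 → residual 0.0 km
  C: calculated 92.3 vs reported 39.6 → residual 52.7 km
  D: calculated 168.5 vs reported 168.5 → residual 0.0 km
A, B, D are mutually consistent (residuals ≈ 0); C is off by 52.7 km.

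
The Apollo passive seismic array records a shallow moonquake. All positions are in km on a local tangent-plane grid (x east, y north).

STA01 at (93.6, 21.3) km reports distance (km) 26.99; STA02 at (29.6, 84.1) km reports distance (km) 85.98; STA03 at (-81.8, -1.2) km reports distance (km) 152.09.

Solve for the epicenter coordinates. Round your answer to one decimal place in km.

70.0 km east, 8.2 km north

Circle about each station: (x − 93.6)² + (y − 21.3)² = 26.99²; (x − 29.6)² + (y − 84.1)² = 85.98²; (x + 81.8)² + (y + 1.2)² = 152.09².
Subtracting the STA01 equation from the STA02 and STA03 equations removes the quadratic terms:
-128.0 x + 125.6 y = -7929.78
-350.8 x − 45.0 y = -24924.88
Solving the 2×2 system: x ≈ 70.0, y ≈ 8.2 km.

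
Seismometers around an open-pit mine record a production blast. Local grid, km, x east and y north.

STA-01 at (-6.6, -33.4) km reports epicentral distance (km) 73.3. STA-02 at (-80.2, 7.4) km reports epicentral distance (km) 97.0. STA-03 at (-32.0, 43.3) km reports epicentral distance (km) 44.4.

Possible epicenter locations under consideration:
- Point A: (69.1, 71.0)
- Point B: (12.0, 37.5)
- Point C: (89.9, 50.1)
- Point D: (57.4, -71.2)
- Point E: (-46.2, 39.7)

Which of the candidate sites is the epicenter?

Point B

For each candidate, compare |candidate − station| to the reported distance:
Point A: residuals STA-01 55.7, STA-02 65.3, STA-03 60.4 → max 65.3 km
Point B: residuals STA-01 0.0, STA-02 0.0, STA-03 0.0 → max 0.0 km
Point C: residuals STA-01 54.3, STA-02 78.4, STA-03 77.7 → max 78.4 km
Point D: residuals STA-01 1.0, STA-02 61.5, STA-03 100.9 → max 100.9 km
Point E: residuals STA-01 9.8, STA-02 50.1, STA-03 29.8 → max 50.1 km
Only Point B has all residuals ≈ 0.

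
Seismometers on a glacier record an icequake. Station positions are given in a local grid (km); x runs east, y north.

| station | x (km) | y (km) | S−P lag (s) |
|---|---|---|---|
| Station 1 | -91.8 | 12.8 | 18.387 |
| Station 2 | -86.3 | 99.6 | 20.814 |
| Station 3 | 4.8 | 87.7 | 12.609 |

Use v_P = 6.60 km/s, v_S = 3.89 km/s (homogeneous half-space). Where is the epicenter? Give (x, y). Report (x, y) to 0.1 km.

Distance from S−P lag: d = Δt · v_P v_S / (v_P − v_S) = Δt · (6.60·3.89)/(6.60−3.89) ≈ 9.4738·Δt.
So d_Station 1 = 174.19, d_Station 2 = 197.19, d_Station 3 = 119.46 km.
Circle about each station: (x + 91.8)² + (y − 12.8)² = 174.19²; (x + 86.3)² + (y − 99.6)² = 197.19²; (x − 4.8)² + (y − 87.7)² = 119.46².
Subtracting the Station 1 equation from the Station 2 and Station 3 equations removes the quadratic terms:
11.0 x + 173.6 y = 235.03
193.2 x + 149.8 y = 15194.71
Solving the 2×2 system: x ≈ 81.6, y ≈ -3.8 km.

x ≈ 81.6 km, y ≈ -3.8 km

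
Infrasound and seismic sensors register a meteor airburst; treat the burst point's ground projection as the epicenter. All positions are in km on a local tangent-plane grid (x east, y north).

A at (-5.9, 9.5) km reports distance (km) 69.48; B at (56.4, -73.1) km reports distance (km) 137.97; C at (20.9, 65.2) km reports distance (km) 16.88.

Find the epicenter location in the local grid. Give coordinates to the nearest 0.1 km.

x ≈ 37.7 km, y ≈ 63.6 km

Circle about each station: (x + 5.9)² + (y − 9.5)² = 69.48²; (x − 56.4)² + (y + 73.1)² = 137.97²; (x − 20.9)² + (y − 65.2)² = 16.88².
Subtracting pairs of circle equations eliminates x²+y² and gives linear equations (the radical axes):
124.6 x − 165.2 y = -5808.74
53.6 x + 111.4 y = 9105.33
Solving the 2×2 system: x ≈ 37.7, y ≈ 63.6 km.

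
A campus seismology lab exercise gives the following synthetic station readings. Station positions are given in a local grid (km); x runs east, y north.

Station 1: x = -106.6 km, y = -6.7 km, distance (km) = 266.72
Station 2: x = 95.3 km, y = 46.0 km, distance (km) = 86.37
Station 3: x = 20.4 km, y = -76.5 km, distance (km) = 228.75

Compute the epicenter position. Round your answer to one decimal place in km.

x ≈ 123.9 km, y ≈ 127.5 km

Circle about each station: (x + 106.6)² + (y + 6.7)² = 266.72²; (x − 95.3)² + (y − 46.0)² = 86.37²; (x − 20.4)² + (y + 76.5)² = 228.75².
Subtracting pairs of circle equations eliminates x²+y² and gives linear equations (the radical axes):
403.8 x + 105.4 y = 63469.42
254.0 x − 139.6 y = 13672.96
Solving the 2×2 system: x ≈ 123.9, y ≈ 127.5 km.
Check against Station 1 (with the unrounded x, y): √((x + 106.6)²+(y + 6.7)²) = 266.72 ≈ 266.72 km. ✓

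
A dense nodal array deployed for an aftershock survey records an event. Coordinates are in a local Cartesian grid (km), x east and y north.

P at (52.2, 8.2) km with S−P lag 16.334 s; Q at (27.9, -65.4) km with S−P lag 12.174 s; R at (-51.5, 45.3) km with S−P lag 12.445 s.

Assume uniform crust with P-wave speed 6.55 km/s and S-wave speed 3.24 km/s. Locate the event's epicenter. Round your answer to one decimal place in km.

-43.6 km east, -34.1 km north

Distance from S−P lag: d = Δt · v_P v_S / (v_P − v_S) = Δt · (6.55·3.24)/(6.55−3.24) ≈ 6.4115·Δt.
So d_P = 104.73, d_Q = 78.05, d_R = 79.79 km.
Circle about each station: (x − 52.2)² + (y − 8.2)² = 104.73²; (x − 27.9)² + (y + 65.4)² = 78.05²; (x + 51.5)² + (y − 45.3)² = 79.79².
Subtracting pairs of circle equations eliminates x²+y² and gives linear equations (the radical axes):
-48.6 x − 147.2 y = 7140.06
-207.4 x + 74.2 y = 6514.19
Solving the 2×2 system: x ≈ -43.6, y ≈ -34.1 km.
Check against P (with the unrounded x, y): √((x − 52.2)²+(y − 8.2)²) = 104.74 ≈ 104.73 km. ✓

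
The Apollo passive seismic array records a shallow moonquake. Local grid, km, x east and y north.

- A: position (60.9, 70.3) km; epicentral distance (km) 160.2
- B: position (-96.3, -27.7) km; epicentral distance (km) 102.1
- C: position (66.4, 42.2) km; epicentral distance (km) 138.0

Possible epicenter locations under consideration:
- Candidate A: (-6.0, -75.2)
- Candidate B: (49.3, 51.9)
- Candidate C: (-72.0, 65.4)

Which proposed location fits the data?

For each candidate, compare |candidate − station| to the reported distance:
Candidate A: residuals A 0.1, B 0.1, C 0.1 → max 0.1 km
Candidate B: residuals A 138.4, B 63.8, C 118.3 → max 138.4 km
Candidate C: residuals A 27.2, B 5.9, C 2.3 → max 27.2 km
Only Candidate A has all residuals ≈ 0.

Candidate A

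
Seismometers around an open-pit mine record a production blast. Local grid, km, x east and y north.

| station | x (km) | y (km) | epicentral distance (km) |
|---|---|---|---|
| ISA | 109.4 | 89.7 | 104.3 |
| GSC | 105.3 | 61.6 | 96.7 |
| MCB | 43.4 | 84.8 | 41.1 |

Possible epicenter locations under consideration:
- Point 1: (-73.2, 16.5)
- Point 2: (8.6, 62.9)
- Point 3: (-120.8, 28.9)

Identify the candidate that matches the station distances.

Point 2

For each candidate, compare |candidate − station| to the reported distance:
Point 1: residuals ISA 92.4, GSC 87.4, MCB 94.0 → max 94.0 km
Point 2: residuals ISA 0.0, GSC 0.0, MCB 0.0 → max 0.0 km
Point 3: residuals ISA 133.8, GSC 131.8, MCB 132.4 → max 133.8 km
Only Point 2 has all residuals ≈ 0.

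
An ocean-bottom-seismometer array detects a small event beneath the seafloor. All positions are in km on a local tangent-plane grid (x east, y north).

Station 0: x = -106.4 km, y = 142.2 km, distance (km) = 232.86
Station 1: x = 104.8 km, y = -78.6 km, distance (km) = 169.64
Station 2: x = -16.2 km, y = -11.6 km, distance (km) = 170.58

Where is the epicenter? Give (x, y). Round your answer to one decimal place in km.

(120.6, 90.3)

Circle about each station: (x + 106.4)² + (y − 142.2)² = 232.86²; (x − 104.8)² + (y + 78.6)² = 169.64²; (x + 16.2)² + (y + 11.6)² = 170.58².
Subtracting the Station 0 equation from the Station 1 and Station 2 equations removes the quadratic terms:
422.4 x − 441.6 y = 11065.25
180.4 x − 307.6 y = -6018.56
Solving the 2×2 system: x ≈ 120.6, y ≈ 90.3 km.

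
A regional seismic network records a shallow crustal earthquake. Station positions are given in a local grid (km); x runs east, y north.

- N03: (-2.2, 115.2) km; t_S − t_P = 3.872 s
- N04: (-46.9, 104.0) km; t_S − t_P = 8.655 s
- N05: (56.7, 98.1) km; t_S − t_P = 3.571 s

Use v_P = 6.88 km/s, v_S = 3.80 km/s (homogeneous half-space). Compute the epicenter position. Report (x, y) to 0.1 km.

Distance from S−P lag: d = Δt · v_P v_S / (v_P − v_S) = Δt · (6.88·3.80)/(6.88−3.80) ≈ 8.4883·Δt.
So d_N03 = 32.87, d_N04 = 73.47, d_N05 = 30.31 km.
Circle about each station: (x + 2.2)² + (y − 115.2)² = 32.87²; (x + 46.9)² + (y − 104.0)² = 73.47²; (x − 56.7)² + (y − 98.1)² = 30.31².
Subtracting pairs of circle equations eliminates x²+y² and gives linear equations (the radical axes):
-89.4 x − 22.4 y = -4577.67
117.8 x − 34.2 y = -275.64
Solving the 2×2 system: x ≈ 26.4, y ≈ 99.0 km.
Check against N03 (with the unrounded x, y): √((x + 2.2)²+(y − 115.2)²) = 32.87 ≈ 32.87 km. ✓

26.4 km east, 99.0 km north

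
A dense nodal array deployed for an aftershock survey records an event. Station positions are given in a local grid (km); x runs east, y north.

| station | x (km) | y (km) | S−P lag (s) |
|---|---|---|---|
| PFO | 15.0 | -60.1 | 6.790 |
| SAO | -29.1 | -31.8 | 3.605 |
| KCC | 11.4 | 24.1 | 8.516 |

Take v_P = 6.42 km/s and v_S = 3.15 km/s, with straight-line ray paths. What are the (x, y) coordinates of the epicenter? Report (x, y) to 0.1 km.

x ≈ -7.9 km, y ≈ -24.9 km

Distance from S−P lag: d = Δt · v_P v_S / (v_P − v_S) = Δt · (6.42·3.15)/(6.42−3.15) ≈ 6.1844·Δt.
So d_PFO = 41.99, d_SAO = 22.29, d_KCC = 52.67 km.
Circle about each station: (x − 15.0)² + (y + 60.1)² = 41.99²; (x + 29.1)² + (y + 31.8)² = 22.29²; (x − 11.4)² + (y − 24.1)² = 52.67².
Subtracting pairs of circle equations eliminates x²+y² and gives linear equations (the radical axes):
-88.2 x + 56.6 y = -712.64
-7.2 x + 168.4 y = -4137.21
Solving the 2×2 system: x ≈ -7.9, y ≈ -24.9 km.
Check against PFO (with the unrounded x, y): √((x − 15.0)²+(y + 60.1)²) = 41.99 ≈ 41.99 km. ✓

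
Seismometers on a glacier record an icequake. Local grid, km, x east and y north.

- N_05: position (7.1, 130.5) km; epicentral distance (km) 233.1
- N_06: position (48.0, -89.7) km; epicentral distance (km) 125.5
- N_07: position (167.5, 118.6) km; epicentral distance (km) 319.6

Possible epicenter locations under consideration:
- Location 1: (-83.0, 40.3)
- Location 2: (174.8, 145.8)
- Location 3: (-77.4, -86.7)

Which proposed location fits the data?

Location 3

For each candidate, compare |candidate − station| to the reported distance:
Location 1: residuals N_05 105.6, N_06 59.1, N_07 57.1 → max 105.6 km
Location 2: residuals N_05 64.7, N_06 142.0, N_07 291.4 → max 291.4 km
Location 3: residuals N_05 0.0, N_06 0.1, N_07 0.0 → max 0.1 km
Only Location 3 has all residuals ≈ 0.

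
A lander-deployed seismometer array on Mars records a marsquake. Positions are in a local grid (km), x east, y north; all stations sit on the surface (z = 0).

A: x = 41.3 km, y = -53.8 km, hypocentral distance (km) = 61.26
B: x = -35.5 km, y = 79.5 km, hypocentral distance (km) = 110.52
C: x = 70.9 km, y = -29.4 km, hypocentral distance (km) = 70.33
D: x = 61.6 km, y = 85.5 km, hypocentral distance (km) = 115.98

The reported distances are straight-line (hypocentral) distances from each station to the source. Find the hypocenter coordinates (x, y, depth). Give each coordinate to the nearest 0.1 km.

Each station gives a sphere (x−x_i)² + (y−y_i)² + z² = d_i² (stations at z=0).
Subtracting the A sphere from B and C: z² cancels, leaving linear equations in x and y:
-153.6 x + 266.6 y = -5481.51
59.2 x + 48.8 y = 97.52
Solving: x ≈ 12.608, y ≈ -13.297 km (keep extra digits for the depth step; rounded: 12.6, -13.3).
Then from the A sphere: z² = 61.26² − (x − 41.3)² − (y + 53.8)² with x = 12.608, y = -13.297, so z ≈ 35.904 ≈ 35.9 km.

(12.6, -13.3, 35.9)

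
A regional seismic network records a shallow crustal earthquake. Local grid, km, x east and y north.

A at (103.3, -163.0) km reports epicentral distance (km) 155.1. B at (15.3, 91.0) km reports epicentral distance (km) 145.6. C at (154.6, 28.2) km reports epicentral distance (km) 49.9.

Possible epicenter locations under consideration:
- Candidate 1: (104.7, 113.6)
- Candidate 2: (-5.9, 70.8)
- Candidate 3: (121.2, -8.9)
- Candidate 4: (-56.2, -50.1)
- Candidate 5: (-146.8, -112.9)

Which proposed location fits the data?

For each candidate, compare |candidate − station| to the reported distance:
Candidate 1: residuals A 121.5, B 53.4, C 49.0 → max 121.5 km
Candidate 2: residuals A 102.9, B 116.3, C 116.2 → max 116.3 km
Candidate 3: residuals A 0.0, B 0.0, C 0.0 → max 0.0 km
Candidate 4: residuals A 40.3, B 12.6, C 175.0 → max 175.0 km
Candidate 5: residuals A 100.0, B 114.9, C 282.9 → max 282.9 km
Only Candidate 3 has all residuals ≈ 0.

Candidate 3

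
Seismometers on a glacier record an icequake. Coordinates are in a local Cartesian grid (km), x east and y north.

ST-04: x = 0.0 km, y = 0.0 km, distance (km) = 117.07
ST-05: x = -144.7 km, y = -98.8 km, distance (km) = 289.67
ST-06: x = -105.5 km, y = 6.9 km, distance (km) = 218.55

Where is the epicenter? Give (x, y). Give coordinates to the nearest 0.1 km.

x ≈ 110.9 km, y ≈ 37.5 km

Circle about each station: x² + y² = 117.07²; (x + 144.7)² + (y + 98.8)² = 289.67²; (x + 105.5)² + (y − 6.9)² = 218.55².
Subtracting pairs of circle equations eliminates x²+y² and gives linear equations (the radical axes):
-289.4 x − 197.6 y = -39503.79
-211.0 x + 13.8 y = -22880.86
Solving the 2×2 system: x ≈ 110.9, y ≈ 37.5 km.
Check against ST-04 (with the unrounded x, y): √(x²+y²) = 117.06 ≈ 117.07 km. ✓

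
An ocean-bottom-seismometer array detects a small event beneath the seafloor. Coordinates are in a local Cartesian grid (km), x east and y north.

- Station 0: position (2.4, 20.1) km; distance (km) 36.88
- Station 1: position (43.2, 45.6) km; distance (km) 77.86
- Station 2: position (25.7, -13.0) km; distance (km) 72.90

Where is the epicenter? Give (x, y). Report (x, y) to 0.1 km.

x ≈ -33.1 km, y ≈ 30.1 km

Circle about each station: (x − 2.4)² + (y − 20.1)² = 36.88²; (x − 43.2)² + (y − 45.6)² = 77.86²; (x − 25.7)² + (y + 13.0)² = 72.90².
Subtracting the Station 0 equation from the Station 1 and Station 2 equations removes the quadratic terms:
81.6 x + 51.0 y = -1166.22
46.6 x − 66.2 y = -3534.56
Solving the 2×2 system: x ≈ -33.1, y ≈ 30.1 km.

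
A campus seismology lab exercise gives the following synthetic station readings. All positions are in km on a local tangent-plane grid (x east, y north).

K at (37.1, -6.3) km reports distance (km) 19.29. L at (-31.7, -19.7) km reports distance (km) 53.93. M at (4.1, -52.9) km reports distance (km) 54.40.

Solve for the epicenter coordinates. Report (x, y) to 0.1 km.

Circle about each station: (x − 37.1)² + (y + 6.3)² = 19.29²; (x + 31.7)² + (y + 19.7)² = 53.93²; (x − 4.1)² + (y + 52.9)² = 54.40².
Subtracting pairs of circle equations eliminates x²+y² and gives linear equations (the radical axes):
-137.6 x − 26.8 y = -2559.46
-66.0 x − 93.2 y = -1188.14
Solving the 2×2 system: x ≈ 18.7, y ≈ -0.5 km.
Check against K (with the unrounded x, y): √((x − 37.1)²+(y + 6.3)²) = 19.30 ≈ 19.29 km. ✓

(18.7, -0.5)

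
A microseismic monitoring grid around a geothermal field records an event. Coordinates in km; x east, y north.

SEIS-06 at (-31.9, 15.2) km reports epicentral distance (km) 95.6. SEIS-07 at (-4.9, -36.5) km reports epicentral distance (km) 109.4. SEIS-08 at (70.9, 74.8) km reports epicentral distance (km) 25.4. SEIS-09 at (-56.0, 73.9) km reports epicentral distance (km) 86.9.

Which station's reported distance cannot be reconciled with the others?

SEIS-09

Solve using three stations at a time. Using SEIS-06, SEIS-07, SEIS-08 (subtract circle equations pairwise → linear system) gives (x, y) ≈ (55.0, 55.0).
Distances from that point to each station vs reported:
  SEIS-06: calculated 95.6 vs reported 95.6 → residual 0.0 km
  SEIS-07: calculated 109.4 vs reported 109.4 → residual 0.0 km
  SEIS-08: calculated 25.4 vs reported 25.4 → residual 0.0 km
  SEIS-09: calculated 112.6 vs reported 86.9 → residual 25.7 km
SEIS-06, SEIS-07, SEIS-08 are mutually consistent (residuals ≈ 0); SEIS-09 is off by 25.7 km.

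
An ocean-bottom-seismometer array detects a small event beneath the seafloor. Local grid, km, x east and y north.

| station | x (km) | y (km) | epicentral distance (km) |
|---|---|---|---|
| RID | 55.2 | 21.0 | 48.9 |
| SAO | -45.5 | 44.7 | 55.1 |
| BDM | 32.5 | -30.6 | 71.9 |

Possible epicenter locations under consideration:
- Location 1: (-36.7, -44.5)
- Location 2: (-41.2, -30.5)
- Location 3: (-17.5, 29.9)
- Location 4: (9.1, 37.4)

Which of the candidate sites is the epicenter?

For each candidate, compare |candidate − station| to the reported distance:
Location 1: residuals RID 64.0, SAO 34.5, BDM 1.3 → max 64.0 km
Location 2: residuals RID 60.4, SAO 20.2, BDM 1.8 → max 60.4 km
Location 3: residuals RID 24.3, SAO 23.4, BDM 6.6 → max 24.3 km
Location 4: residuals RID 0.0, SAO 0.0, BDM 0.0 → max 0.0 km
Only Location 4 has all residuals ≈ 0.

Location 4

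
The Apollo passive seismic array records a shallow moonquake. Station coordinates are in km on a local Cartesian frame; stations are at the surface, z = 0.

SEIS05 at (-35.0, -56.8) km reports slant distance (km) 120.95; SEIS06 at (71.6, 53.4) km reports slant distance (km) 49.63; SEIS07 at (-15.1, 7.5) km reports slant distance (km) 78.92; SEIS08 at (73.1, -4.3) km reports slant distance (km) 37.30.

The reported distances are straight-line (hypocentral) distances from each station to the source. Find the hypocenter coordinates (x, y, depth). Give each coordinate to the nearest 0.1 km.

x ≈ 58.2 km, y ≈ 14.9 km, depth ≈ 28.3 km

Each station gives a sphere (x−x_i)² + (y−y_i)² + z² = d_i² (stations at z=0).
Subtracting the SEIS05 sphere from SEIS06 and SEIS07: z² cancels, leaving linear equations in x and y:
213.2 x + 220.4 y = 15692.65
39.8 x + 128.6 y = 4233.56
Solving: x ≈ 58.191, y ≈ 14.911 km (keep extra digits for the depth step; rounded: 58.2, 14.9).
Then from the SEIS05 sphere: z² = 120.95² − (x + 35.0)² − (y + 56.8)² with x = 58.191, y = 14.911, so z ≈ 28.317 ≈ 28.3 km.
Check against SEIS08 (with the unrounded solution): distance 37.33 ≈ 37.30 km. ✓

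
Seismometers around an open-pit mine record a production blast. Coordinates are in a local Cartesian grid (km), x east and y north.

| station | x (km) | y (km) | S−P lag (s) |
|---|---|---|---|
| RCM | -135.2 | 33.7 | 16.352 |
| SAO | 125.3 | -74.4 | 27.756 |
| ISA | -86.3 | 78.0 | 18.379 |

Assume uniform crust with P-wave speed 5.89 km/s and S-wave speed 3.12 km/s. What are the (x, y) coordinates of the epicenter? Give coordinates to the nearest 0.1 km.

Distance from S−P lag: d = Δt · v_P v_S / (v_P − v_S) = Δt · (5.89·3.12)/(5.89−3.12) ≈ 6.6342·Δt.
So d_RCM = 108.48, d_SAO = 184.14, d_ISA = 121.93 km.
Circle about each station: (x + 135.2)² + (y − 33.7)² = 108.48²; (x − 125.3)² + (y + 74.4)² = 184.14²; (x + 86.3)² + (y − 78.0)² = 121.93².
Subtracting pairs of circle equations eliminates x²+y² and gives linear equations (the radical axes):
521.0 x − 216.2 y = -20318.91
97.8 x + 88.6 y = -8982.05
Solving the 2×2 system: x ≈ -55.6, y ≈ -40.0 km.
Check against RCM (with the unrounded x, y): √((x + 135.2)²+(y − 33.7)²) = 108.48 ≈ 108.48 km. ✓

x ≈ -55.6 km, y ≈ -40.0 km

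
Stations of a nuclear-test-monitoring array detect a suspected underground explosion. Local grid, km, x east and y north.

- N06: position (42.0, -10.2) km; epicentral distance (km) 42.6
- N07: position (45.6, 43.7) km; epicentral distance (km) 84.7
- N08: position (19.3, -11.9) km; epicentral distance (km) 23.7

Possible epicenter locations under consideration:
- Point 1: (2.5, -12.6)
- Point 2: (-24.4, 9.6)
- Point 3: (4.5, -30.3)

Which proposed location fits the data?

For each candidate, compare |candidate − station| to the reported distance:
Point 1: residuals N06 3.0, N07 13.8, N08 6.9 → max 13.8 km
Point 2: residuals N06 26.7, N07 6.8, N08 25.0 → max 26.7 km
Point 3: residuals N06 0.1, N07 0.1, N08 0.1 → max 0.1 km
Only Point 3 has all residuals ≈ 0.

Point 3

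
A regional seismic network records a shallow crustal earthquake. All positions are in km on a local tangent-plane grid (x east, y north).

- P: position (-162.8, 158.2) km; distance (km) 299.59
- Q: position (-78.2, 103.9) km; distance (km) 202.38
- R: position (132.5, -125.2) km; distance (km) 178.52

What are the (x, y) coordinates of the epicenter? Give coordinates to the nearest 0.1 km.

117.6 km east, 52.7 km north

Circle about each station: (x + 162.8)² + (y − 158.2)² = 299.59²; (x + 78.2)² + (y − 103.9)² = 202.38²; (x − 132.5)² + (y + 125.2)² = 178.52².
Subtracting the P equation from the Q and R equations removes the quadratic terms:
169.2 x − 108.6 y = 14175.87
590.6 x − 566.8 y = 39584.99
Solving the 2×2 system: x ≈ 117.6, y ≈ 52.7 km.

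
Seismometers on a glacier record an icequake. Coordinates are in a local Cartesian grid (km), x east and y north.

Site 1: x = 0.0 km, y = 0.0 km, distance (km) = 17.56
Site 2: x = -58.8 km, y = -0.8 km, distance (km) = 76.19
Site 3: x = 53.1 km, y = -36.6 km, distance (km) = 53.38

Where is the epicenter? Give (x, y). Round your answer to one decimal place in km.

Circle about each station: x² + y² = 17.56²; (x + 58.8)² + (y + 0.8)² = 76.19²; (x − 53.1)² + (y + 36.6)² = 53.38².
Subtracting the Site 1 equation from the Site 2 and Site 3 equations removes the quadratic terms:
-117.6 x − 1.6 y = -2038.48
106.2 x − 73.2 y = 1618.10
Solving the 2×2 system: x ≈ 17.3, y ≈ 3.0 km.

17.3 km east, 3.0 km north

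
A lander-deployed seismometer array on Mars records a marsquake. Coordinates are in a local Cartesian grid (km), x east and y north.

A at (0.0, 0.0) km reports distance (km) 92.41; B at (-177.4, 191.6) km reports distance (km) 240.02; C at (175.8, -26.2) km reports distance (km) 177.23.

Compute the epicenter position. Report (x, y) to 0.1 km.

(37.4, 84.5)

Circle about each station: x² + y² = 92.41²; (x + 177.4)² + (y − 191.6)² = 240.02²; (x − 175.8)² + (y + 26.2)² = 177.23².
Subtracting pairs of circle equations eliminates x²+y² and gives linear equations (the radical axes):
-354.8 x + 383.2 y = 19111.33
351.6 x − 52.4 y = 8721.22
Solving the 2×2 system: x ≈ 37.4, y ≈ 84.5 km.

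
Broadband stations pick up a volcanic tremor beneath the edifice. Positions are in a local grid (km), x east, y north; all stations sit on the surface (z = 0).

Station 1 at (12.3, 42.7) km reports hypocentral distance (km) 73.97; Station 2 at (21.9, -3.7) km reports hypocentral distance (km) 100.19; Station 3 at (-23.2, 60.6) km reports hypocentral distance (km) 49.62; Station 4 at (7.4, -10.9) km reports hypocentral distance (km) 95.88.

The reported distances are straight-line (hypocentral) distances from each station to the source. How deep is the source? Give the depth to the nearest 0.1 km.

depth ≈ 43.9 km

Each station gives a sphere (x−x_i)² + (y−y_i)² + z² = d_i² (stations at z=0).
Subtracting the Station 1 sphere from Station 2 and Station 3: z² cancels, leaving linear equations in x and y:
19.2 x − 92.8 y = -6047.76
-71.0 x + 35.8 y = 5245.44
Solving: x ≈ -45.797, y ≈ 55.695 km (keep extra digits for the depth step; rounded: -45.8, 55.7).
Then from the Station 1 sphere: z² = 73.97² − (x − 12.3)² − (y − 42.7)² with x = -45.797, y = 55.695, so z ≈ 43.902 ≈ 43.9 km.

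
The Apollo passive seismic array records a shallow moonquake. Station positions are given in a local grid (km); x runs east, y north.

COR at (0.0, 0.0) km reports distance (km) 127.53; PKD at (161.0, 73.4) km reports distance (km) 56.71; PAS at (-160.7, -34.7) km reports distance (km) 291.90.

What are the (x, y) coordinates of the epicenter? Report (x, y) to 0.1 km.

Circle about each station: x² + y² = 127.53²; (x − 161.0)² + (y − 73.4)² = 56.71²; (x + 160.7)² + (y + 34.7)² = 291.90².
Subtracting pairs of circle equations eliminates x²+y² and gives linear equations (the radical axes):
322.0 x + 146.8 y = 44356.44
-321.4 x − 69.4 y = -41913.13
Solving the 2×2 system: x ≈ 123.8, y ≈ 30.6 km.

123.8 km east, 30.6 km north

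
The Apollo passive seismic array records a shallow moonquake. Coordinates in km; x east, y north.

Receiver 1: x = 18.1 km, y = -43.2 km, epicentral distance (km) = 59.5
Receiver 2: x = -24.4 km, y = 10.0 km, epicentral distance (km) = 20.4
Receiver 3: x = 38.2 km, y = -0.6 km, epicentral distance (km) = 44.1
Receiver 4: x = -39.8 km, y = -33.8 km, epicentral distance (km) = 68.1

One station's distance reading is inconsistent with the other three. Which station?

Solve using three stations at a time. Using Receiver 1, Receiver 2, Receiver 3 (subtract circle equations pairwise → linear system) gives (x, y) ≈ (-4.1, 12.0).
Distances from that point to each station vs reported:
  Receiver 1: calculated 59.5 vs reported 59.5 → residual 0.0 km
  Receiver 2: calculated 20.4 vs reported 20.4 → residual 0.0 km
  Receiver 3: calculated 44.1 vs reported 44.1 → residual 0.0 km
  Receiver 4: calculated 58.1 vs reported 68.1 → residual 10.0 km
Receiver 1, Receiver 2, Receiver 3 are mutually consistent (residuals ≈ 0); Receiver 4 is off by 10.0 km.

Receiver 4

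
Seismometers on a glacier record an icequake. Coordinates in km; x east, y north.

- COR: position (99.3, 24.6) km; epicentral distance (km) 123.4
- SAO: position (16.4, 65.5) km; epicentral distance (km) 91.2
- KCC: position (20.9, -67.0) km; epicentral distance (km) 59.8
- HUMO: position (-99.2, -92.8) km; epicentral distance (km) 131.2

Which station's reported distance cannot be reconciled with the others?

HUMO

Solve using three stations at a time. Using COR, SAO, KCC (subtract circle equations pairwise → linear system) gives (x, y) ≈ (-15.8, -19.8).
Distances from that point to each station vs reported:
  COR: calculated 123.4 vs reported 123.4 → residual 0.0 km
  SAO: calculated 91.2 vs reported 91.2 → residual 0.0 km
  KCC: calculated 59.8 vs reported 59.8 → residual 0.0 km
  HUMO: calculated 110.8 vs reported 131.2 → residual 20.4 km
COR, SAO, KCC are mutually consistent (residuals ≈ 0); HUMO is off by 20.4 km.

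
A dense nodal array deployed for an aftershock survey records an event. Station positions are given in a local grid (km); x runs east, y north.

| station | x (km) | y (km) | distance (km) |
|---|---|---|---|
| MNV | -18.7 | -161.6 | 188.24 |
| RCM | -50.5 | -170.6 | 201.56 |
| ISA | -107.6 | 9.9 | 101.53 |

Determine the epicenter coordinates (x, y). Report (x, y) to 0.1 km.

(-7.4, 26.3)

Circle about each station: (x + 18.7)² + (y + 161.6)² = 188.24²; (x + 50.5)² + (y + 170.6)² = 201.56²; (x + 107.6)² + (y − 9.9)² = 101.53².
Subtracting the MNV equation from the RCM and ISA equations removes the quadratic terms:
-63.6 x − 18.0 y = -1.78
-177.8 x + 343.0 y = 10337.48
Solving the 2×2 system: x ≈ -7.4, y ≈ 26.3 km.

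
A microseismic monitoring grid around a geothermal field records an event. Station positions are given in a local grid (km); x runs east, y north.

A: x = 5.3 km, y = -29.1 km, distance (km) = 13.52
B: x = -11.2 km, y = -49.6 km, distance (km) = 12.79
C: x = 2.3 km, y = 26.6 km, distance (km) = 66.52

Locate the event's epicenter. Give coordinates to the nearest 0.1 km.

Circle about each station: (x − 5.3)² + (y + 29.1)² = 13.52²; (x + 11.2)² + (y + 49.6)² = 12.79²; (x − 2.3)² + (y − 26.6)² = 66.52².
Subtracting the A equation from the B and C equations removes the quadratic terms:
-33.0 x − 41.0 y = 1729.91
-6.0 x + 111.4 y = -4404.17
Solving the 2×2 system: x ≈ -3.1, y ≈ -39.7 km.
Check against A (with the unrounded x, y): √((x − 5.3)²+(y + 29.1)²) = 13.52 ≈ 13.52 km. ✓

x ≈ -3.1 km, y ≈ -39.7 km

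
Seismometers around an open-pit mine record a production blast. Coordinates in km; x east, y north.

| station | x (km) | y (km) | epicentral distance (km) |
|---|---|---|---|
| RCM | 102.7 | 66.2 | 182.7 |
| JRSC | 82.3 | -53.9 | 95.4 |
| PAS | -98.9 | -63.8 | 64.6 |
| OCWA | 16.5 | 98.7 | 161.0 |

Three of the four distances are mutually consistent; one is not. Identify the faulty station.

Solve using three stations at a time. Using RCM, PAS, OCWA (subtract circle equations pairwise → linear system) gives (x, y) ≈ (-35.0, -53.8).
Distances from that point to each station vs reported:
  RCM: calculated 182.7 vs reported 182.7 → residual 0.0 km
  JRSC: calculated 117.3 vs reported 95.4 → residual 21.9 km
  PAS: calculated 64.6 vs reported 64.6 → residual 0.0 km
  OCWA: calculated 161.0 vs reported 161.0 → residual 0.0 km
RCM, PAS, OCWA are mutually consistent (residuals ≈ 0); JRSC is off by 21.9 km.

JRSC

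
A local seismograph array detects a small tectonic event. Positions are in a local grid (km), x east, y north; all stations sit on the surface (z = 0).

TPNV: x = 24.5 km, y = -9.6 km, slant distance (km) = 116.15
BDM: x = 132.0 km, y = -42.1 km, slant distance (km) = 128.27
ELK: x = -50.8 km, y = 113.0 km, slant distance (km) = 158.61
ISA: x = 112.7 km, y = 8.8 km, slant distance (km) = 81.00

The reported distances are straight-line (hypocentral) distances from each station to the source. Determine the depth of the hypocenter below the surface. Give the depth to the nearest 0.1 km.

Each station gives a sphere (x−x_i)² + (y−y_i)² + z² = d_i² (stations at z=0).
Subtracting the TPNV sphere from BDM and ELK: z² cancels, leaving linear equations in x and y:
215.0 x − 65.0 y = 15541.63
-150.6 x + 245.2 y = 2990.92
Solving: x ≈ 93.299, y ≈ 69.501 km (keep extra digits for the depth step; rounded: 93.3, 69.5).
Then from the TPNV sphere: z² = 116.15² − (x − 24.5)² − (y + 9.6)² with x = 93.299, y = 69.501, so z ≈ 50.006 ≈ 50.0 km.
Check against ISA (with the unrounded solution): distance 81.00 ≈ 81.00 km. ✓

50.0 km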